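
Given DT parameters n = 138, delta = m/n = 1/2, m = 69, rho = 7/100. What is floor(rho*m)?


m = 1/2*138 = 69.
rho = 7/100.
rho*m = 7/100*69 = 4.83.
k = floor(4.83) = 4.

4


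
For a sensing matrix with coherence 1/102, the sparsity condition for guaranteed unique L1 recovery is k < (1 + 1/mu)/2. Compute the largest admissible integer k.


1/mu = 102.
1 + 1/mu = 103.
(1 + 1/mu)/2 = 51.5 is not an integer, so k_max = floor(51.5) = 51.

51


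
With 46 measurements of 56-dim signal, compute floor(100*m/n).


100*m/n = 100*46/56 ≈ 82.1429.
floor = 82.

82


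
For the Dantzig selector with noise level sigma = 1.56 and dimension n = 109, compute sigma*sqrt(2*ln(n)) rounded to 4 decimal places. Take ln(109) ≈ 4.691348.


ln(109) ≈ 4.691348.
2*ln(n) ≈ 9.382696.
sqrt(2*ln(n)) ≈ sqrt(9.382696) ≈ 3.063119.
threshold ≈ 1.56*3.063119 = 4.77846564 ≈ 4.7785.

4.7785


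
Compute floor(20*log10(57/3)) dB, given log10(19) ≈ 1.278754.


||x||/||e|| = 57/3 = 19.
log10(19) ≈ 1.278754.
20*log10(||x||/||e||) ≈ 20*1.278754 = 25.57508.
floor(25.57508) = 25.

25


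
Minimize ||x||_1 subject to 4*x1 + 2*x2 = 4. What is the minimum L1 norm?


Axis intercepts:
  x1 = 1, x2 = 0: L1 = 1
  x1 = 0, x2 = 2: L1 = 2
x* = (1, 0)
||x*||_1 = 1.

1


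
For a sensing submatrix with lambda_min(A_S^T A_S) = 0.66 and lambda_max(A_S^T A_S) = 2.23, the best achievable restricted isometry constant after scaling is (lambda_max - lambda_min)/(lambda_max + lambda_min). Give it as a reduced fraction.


lambda_max - lambda_min = 2.23 - 0.66 = 1.57.
lambda_max + lambda_min = 2.23 + 0.66 = 2.89.
delta = 1.57/2.89 = 157/289.

157/289


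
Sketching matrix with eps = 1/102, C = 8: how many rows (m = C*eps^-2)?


1/eps = 102.
(1/eps)^2 = 10404.
m = 8*10404 = 83232.

83232


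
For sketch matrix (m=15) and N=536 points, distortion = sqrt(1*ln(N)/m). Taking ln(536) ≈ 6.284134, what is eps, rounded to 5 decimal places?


ln(536) ≈ 6.284134.
1*ln(N)/m ≈ 1*6.284134/15 ≈ 0.41894227.
eps = sqrt(0.41894227) ≈ 0.6472575 ≈ 0.64726.

0.64726


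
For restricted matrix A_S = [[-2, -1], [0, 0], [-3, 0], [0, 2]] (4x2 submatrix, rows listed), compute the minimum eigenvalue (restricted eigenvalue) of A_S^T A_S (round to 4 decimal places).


A_S^T A_S = [[13, 2], [2, 5]].
trace = 18.
det = 61.
disc = trace^2 - 4*det = 324 - 4*61 = 80.
sqrt(80) ≈ 8.944272.
lam_min = (18 - sqrt(80))/2 ≈ (18 - 8.944272)/2 = 4.527864 ≈ 4.5279.

4.5279


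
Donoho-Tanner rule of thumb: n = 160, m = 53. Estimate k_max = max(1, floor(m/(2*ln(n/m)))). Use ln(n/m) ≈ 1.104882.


n/m = 160/53.
ln(n/m) ≈ 1.104882.
2*ln(n/m) ≈ 2.209764.
m/(2*ln(n/m)) ≈ 53/2.209764 ≈ 23.9845.
floor = 23.
k_max = max(1, 23) = 23.

23


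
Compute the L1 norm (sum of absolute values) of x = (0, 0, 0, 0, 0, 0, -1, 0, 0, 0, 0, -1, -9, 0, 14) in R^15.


Non-zero entries: [(6, -1), (11, -1), (12, -9), (14, 14)]
Absolute values: [1, 1, 9, 14]
||x||_1 = sum = 25.

25


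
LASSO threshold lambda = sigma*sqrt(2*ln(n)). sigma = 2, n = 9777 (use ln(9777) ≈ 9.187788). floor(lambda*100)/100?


ln(9777) ≈ 9.187788.
2*ln(n) ≈ 18.375576.
sqrt(2*ln(n)) ≈ sqrt(18.375576) ≈ 4.286674.
lambda ≈ 2*4.286674 = 8.573348.
floor(lambda*100)/100 = 8.57.

8.57


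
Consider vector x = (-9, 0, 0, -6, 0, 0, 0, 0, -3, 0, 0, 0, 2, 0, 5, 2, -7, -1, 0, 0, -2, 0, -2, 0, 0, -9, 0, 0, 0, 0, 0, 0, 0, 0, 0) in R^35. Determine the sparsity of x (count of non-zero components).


Non-zero positions: [0, 3, 8, 12, 14, 15, 16, 17, 20, 22, 25].
Sparsity = 11.

11


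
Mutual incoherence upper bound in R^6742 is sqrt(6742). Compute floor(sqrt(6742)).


82^2 = 6724 <= 6742 < 6889 = 83^2, so 82 <= sqrt(6742) < 83.
floor(sqrt(6742)) = 82.

82


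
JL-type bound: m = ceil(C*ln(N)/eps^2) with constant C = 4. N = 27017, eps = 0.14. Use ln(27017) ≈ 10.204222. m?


ln(27017) ≈ 10.204222.
eps^2 = 0.14^2 = 0.0196.
C*ln(N)/eps^2 ≈ 4*10.204222/0.0196 ≈ 2082.4943.
m = ceil(2082.4943) = 2083.

2083


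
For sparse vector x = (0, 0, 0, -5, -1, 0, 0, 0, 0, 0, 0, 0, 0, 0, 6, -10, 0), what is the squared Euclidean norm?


Non-zero entries: [(3, -5), (4, -1), (14, 6), (15, -10)]
Squares: [25, 1, 36, 100]
||x||_2^2 = sum = 162.

162


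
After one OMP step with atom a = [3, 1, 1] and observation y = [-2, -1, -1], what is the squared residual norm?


a^T a = 11.
a^T y = -8.
coeff = -8/11 = -8/11.
||r||^2 = 2/11.

2/11


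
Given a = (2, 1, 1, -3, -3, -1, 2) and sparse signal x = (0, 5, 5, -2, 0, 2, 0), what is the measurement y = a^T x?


Non-zero terms: ['1*5', '1*5', '-3*-2', '-1*2']
Products: [5, 5, 6, -2]
y = sum = 14.

14


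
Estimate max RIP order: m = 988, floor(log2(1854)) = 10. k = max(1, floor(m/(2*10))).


floor(log2(1854)) = 10.
2*10 = 20.
m/(2*floor(log2(n))) = 988/20 ≈ 49.4.
floor = 49.
k = max(1, 49) = 49.

49


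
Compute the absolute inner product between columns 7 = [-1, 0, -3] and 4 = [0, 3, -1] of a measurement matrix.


Inner product: -1*0 + 0*3 + -3*-1
Products: [0, 0, 3]
Sum = 3.
|dot| = 3.

3


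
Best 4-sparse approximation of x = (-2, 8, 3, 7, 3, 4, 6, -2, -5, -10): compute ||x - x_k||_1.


Sorted |x_i| descending: [10, 8, 7, 6, 5, 4, 3, 3, 2, 2]
Keep top 4: [10, 8, 7, 6]
Tail entries: [5, 4, 3, 3, 2, 2]
L1 error = sum of tail = 19.

19


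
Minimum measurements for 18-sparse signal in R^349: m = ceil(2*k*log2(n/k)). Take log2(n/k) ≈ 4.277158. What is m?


log2(n/k) = log2(349/18) ≈ 4.277158.
2*k*log2(n/k) ≈ 2*18*4.277158 = 153.977688.
m = ceil(153.977688) = 154.

154


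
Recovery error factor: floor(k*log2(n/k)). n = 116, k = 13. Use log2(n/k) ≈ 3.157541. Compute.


log2(n/k) = log2(116/13) ≈ 3.157541.
k*log2(n/k) ≈ 13*3.157541 = 41.048033.
floor(41.048033) = 41.

41


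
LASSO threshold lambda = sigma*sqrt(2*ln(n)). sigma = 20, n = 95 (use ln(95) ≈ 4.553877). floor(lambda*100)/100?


ln(95) ≈ 4.553877.
2*ln(n) ≈ 9.107754.
sqrt(2*ln(n)) ≈ sqrt(9.107754) ≈ 3.017906.
lambda ≈ 20*3.017906 = 60.35812.
floor(lambda*100)/100 = 60.35.

60.35


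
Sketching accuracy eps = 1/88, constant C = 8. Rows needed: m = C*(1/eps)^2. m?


1/eps = 88.
(1/eps)^2 = 7744.
m = 8*7744 = 61952.

61952


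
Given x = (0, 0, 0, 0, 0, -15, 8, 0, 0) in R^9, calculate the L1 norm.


Non-zero entries: [(5, -15), (6, 8)]
Absolute values: [15, 8]
||x||_1 = sum = 23.

23


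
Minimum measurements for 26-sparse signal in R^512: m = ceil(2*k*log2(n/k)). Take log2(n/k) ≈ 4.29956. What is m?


log2(n/k) = log2(512/26) ≈ 4.29956.
2*k*log2(n/k) ≈ 2*26*4.29956 = 223.57712.
m = ceil(223.57712) = 224.

224


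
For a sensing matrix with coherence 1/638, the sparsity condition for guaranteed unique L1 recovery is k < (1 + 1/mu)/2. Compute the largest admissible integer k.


1/mu = 638.
1 + 1/mu = 639.
(1 + 1/mu)/2 = 319.5 is not an integer, so k_max = floor(319.5) = 319.

319


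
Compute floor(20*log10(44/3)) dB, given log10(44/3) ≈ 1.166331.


||x||/||e|| = 44/3.
log10(44/3) ≈ 1.166331.
20*log10(||x||/||e||) ≈ 20*1.166331 = 23.32662.
floor(23.32662) = 23.

23


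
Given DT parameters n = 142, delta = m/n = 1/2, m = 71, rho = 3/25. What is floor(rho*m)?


m = 1/2*142 = 71.
rho = 3/25.
rho*m = 3/25*71 = 8.52.
k = floor(8.52) = 8.

8


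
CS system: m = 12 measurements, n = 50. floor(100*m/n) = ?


100*m/n = 100*12/50 ≈ 24.0.
floor = 24.

24


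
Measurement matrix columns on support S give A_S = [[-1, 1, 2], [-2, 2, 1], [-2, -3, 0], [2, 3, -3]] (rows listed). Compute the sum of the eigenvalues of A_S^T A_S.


Sum of eigenvalues of A_S^T A_S = trace(A_S^T A_S) = sum of squared column norms of A_S.
A_S^T A_S diagonal: [13, 23, 14].
trace = 13 + 23 + 14 = 50.

50


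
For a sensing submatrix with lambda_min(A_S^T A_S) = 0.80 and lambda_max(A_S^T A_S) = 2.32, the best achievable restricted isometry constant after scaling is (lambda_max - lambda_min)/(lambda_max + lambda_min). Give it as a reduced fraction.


lambda_max - lambda_min = 2.32 - 0.80 = 1.52.
lambda_max + lambda_min = 2.32 + 0.80 = 3.12.
delta = 1.52/3.12 = 152/312 = 19/39.

19/39


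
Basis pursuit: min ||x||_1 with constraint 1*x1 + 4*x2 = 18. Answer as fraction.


Axis intercepts:
  x1 = 18, x2 = 0: L1 = 18
  x1 = 0, x2 = 9/2: L1 = 9/2
x* = (0, 9/2)
||x*||_1 = 9/2.

9/2


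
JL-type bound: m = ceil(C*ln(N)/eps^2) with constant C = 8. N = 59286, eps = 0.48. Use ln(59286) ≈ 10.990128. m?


ln(59286) ≈ 10.990128.
eps^2 = 0.48^2 = 0.2304.
C*ln(N)/eps^2 ≈ 8*10.990128/0.2304 ≈ 381.6017.
m = ceil(381.6017) = 382.

382


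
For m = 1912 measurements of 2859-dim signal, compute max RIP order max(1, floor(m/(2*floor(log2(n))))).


floor(log2(2859)) = 11.
2*11 = 22.
m/(2*floor(log2(n))) = 1912/22 ≈ 86.9091.
floor = 86.
k = max(1, 86) = 86.

86


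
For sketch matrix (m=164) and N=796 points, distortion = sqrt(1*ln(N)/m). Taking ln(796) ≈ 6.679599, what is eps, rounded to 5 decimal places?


ln(796) ≈ 6.679599.
1*ln(N)/m ≈ 1*6.679599/164 ≈ 0.04072926.
eps = sqrt(0.04072926) ≈ 0.2018149 ≈ 0.20181.

0.20181


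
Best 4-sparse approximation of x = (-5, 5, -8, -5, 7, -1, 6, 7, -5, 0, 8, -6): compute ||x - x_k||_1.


Sorted |x_i| descending: [8, 8, 7, 7, 6, 6, 5, 5, 5, 5, 1, 0]
Keep top 4: [8, 8, 7, 7]
Tail entries: [6, 6, 5, 5, 5, 5, 1, 0]
L1 error = sum of tail = 33.

33


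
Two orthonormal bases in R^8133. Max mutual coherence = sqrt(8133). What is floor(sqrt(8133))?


90^2 = 8100 <= 8133 < 8281 = 91^2, so 90 <= sqrt(8133) < 91.
floor(sqrt(8133)) = 90.

90


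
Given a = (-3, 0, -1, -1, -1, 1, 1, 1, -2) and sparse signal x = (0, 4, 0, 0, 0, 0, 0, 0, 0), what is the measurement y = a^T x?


Non-zero terms: ['0*4']
Products: [0]
y = sum = 0.

0


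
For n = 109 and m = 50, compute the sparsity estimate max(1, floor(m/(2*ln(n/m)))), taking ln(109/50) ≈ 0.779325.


n/m = 109/50.
ln(n/m) ≈ 0.779325.
2*ln(n/m) ≈ 1.55865.
m/(2*ln(n/m)) ≈ 50/1.55865 ≈ 32.079.
floor = 32.
k_max = max(1, 32) = 32.

32


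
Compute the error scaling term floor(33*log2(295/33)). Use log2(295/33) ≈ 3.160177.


log2(n/k) = log2(295/33) ≈ 3.160177.
k*log2(n/k) ≈ 33*3.160177 = 104.285841.
floor(104.285841) = 104.

104


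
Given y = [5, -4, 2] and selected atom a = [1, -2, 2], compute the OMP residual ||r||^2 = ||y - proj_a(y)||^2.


a^T a = 9.
a^T y = 17.
coeff = 17/9 = 17/9.
||r||^2 = 116/9.

116/9


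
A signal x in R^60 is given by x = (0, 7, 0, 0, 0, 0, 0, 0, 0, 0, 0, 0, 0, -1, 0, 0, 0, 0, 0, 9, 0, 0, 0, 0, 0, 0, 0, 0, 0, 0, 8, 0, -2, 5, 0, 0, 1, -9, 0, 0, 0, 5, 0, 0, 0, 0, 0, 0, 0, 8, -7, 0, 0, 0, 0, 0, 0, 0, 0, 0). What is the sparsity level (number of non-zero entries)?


Non-zero positions: [1, 13, 19, 30, 32, 33, 36, 37, 41, 49, 50].
Sparsity = 11.

11


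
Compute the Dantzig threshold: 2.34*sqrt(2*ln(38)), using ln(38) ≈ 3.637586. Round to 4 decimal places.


ln(38) ≈ 3.637586.
2*ln(n) ≈ 7.275172.
sqrt(2*ln(n)) ≈ sqrt(7.275172) ≈ 2.697253.
threshold ≈ 2.34*2.697253 = 6.31157202 ≈ 6.3116.

6.3116


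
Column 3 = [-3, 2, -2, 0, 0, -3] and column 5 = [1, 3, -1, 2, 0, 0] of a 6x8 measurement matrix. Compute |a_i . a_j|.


Inner product: -3*1 + 2*3 + -2*-1 + 0*2 + 0*0 + -3*0
Products: [-3, 6, 2, 0, 0, 0]
Sum = 5.
|dot| = 5.

5


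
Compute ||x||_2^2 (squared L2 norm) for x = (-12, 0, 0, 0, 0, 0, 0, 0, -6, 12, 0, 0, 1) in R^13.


Non-zero entries: [(0, -12), (8, -6), (9, 12), (12, 1)]
Squares: [144, 36, 144, 1]
||x||_2^2 = sum = 325.

325


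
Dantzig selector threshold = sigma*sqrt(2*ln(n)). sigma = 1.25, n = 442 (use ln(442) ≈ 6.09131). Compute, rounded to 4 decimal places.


ln(442) ≈ 6.09131.
2*ln(n) ≈ 12.18262.
sqrt(2*ln(n)) ≈ sqrt(12.18262) ≈ 3.490361.
threshold ≈ 1.25*3.490361 = 4.36295125 ≈ 4.3630.

4.3630


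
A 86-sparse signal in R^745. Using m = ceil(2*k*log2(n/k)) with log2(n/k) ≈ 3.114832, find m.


log2(n/k) = log2(745/86) ≈ 3.114832.
2*k*log2(n/k) ≈ 2*86*3.114832 = 535.751104.
m = ceil(535.751104) = 536.

536


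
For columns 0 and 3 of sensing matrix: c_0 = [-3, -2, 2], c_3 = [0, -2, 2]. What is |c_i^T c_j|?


Inner product: -3*0 + -2*-2 + 2*2
Products: [0, 4, 4]
Sum = 8.
|dot| = 8.

8


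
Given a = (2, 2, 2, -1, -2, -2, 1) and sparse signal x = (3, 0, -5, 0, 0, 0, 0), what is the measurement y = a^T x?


Non-zero terms: ['2*3', '2*-5']
Products: [6, -10]
y = sum = -4.

-4


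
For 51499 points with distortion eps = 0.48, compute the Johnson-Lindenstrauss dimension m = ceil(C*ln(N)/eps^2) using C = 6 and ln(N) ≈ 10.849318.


ln(51499) ≈ 10.849318.
eps^2 = 0.48^2 = 0.2304.
C*ln(N)/eps^2 ≈ 6*10.849318/0.2304 ≈ 282.5343.
m = ceil(282.5343) = 283.

283


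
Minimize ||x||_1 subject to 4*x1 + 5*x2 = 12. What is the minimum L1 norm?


Axis intercepts:
  x1 = 3, x2 = 0: L1 = 3
  x1 = 0, x2 = 12/5: L1 = 12/5
x* = (0, 12/5)
||x*||_1 = 12/5.

12/5


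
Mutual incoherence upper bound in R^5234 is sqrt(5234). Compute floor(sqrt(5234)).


72^2 = 5184 <= 5234 < 5329 = 73^2, so 72 <= sqrt(5234) < 73.
floor(sqrt(5234)) = 72.

72


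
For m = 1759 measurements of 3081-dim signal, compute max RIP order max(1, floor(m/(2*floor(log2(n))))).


floor(log2(3081)) = 11.
2*11 = 22.
m/(2*floor(log2(n))) = 1759/22 ≈ 79.9545.
floor = 79.
k = max(1, 79) = 79.

79


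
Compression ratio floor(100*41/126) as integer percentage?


100*m/n = 100*41/126 ≈ 32.5397.
floor = 32.

32


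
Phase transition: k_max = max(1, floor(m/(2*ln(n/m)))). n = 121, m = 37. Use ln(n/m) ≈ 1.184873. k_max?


n/m = 121/37.
ln(n/m) ≈ 1.184873.
2*ln(n/m) ≈ 2.369746.
m/(2*ln(n/m)) ≈ 37/2.369746 ≈ 15.6135.
floor = 15.
k_max = max(1, 15) = 15.

15


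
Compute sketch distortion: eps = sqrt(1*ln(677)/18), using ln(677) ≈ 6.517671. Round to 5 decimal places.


ln(677) ≈ 6.517671.
1*ln(N)/m ≈ 1*6.517671/18 ≈ 0.36209283.
eps = sqrt(0.36209283) ≈ 0.6017415 ≈ 0.60174.

0.60174


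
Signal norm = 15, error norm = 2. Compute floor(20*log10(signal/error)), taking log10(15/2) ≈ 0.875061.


||x||/||e|| = 15/2.
log10(15/2) ≈ 0.875061.
20*log10(||x||/||e||) ≈ 20*0.875061 = 17.50122.
floor(17.50122) = 17.

17


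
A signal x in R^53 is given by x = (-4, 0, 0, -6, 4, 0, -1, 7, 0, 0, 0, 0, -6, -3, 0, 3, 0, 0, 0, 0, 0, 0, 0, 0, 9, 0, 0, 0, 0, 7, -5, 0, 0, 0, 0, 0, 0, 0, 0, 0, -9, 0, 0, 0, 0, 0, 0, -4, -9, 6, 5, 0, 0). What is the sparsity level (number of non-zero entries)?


Non-zero positions: [0, 3, 4, 6, 7, 12, 13, 15, 24, 29, 30, 40, 47, 48, 49, 50].
Sparsity = 16.

16


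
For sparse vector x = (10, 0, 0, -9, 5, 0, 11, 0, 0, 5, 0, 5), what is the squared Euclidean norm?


Non-zero entries: [(0, 10), (3, -9), (4, 5), (6, 11), (9, 5), (11, 5)]
Squares: [100, 81, 25, 121, 25, 25]
||x||_2^2 = sum = 377.

377


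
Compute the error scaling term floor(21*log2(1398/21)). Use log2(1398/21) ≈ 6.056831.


log2(n/k) = log2(1398/21) ≈ 6.056831.
k*log2(n/k) ≈ 21*6.056831 = 127.193451.
floor(127.193451) = 127.

127


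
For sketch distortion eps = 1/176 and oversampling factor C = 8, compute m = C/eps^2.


1/eps = 176.
(1/eps)^2 = 30976.
m = 8*30976 = 247808.

247808


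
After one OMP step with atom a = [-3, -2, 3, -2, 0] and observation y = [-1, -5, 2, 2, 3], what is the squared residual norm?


a^T a = 26.
a^T y = 15.
coeff = 15/26 = 15/26.
||r||^2 = 893/26.

893/26


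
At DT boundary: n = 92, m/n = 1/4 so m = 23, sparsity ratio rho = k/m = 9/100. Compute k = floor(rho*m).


m = 1/4*92 = 23.
rho = 9/100.
rho*m = 9/100*23 = 2.07.
k = floor(2.07) = 2.

2


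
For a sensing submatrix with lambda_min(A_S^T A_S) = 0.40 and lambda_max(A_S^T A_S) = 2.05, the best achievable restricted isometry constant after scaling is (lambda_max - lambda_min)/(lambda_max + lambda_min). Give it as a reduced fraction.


lambda_max - lambda_min = 2.05 - 0.40 = 1.65.
lambda_max + lambda_min = 2.05 + 0.40 = 2.45.
delta = 1.65/2.45 = 165/245 = 33/49.

33/49


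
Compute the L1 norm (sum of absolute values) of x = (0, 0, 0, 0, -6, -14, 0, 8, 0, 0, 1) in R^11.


Non-zero entries: [(4, -6), (5, -14), (7, 8), (10, 1)]
Absolute values: [6, 14, 8, 1]
||x||_1 = sum = 29.

29


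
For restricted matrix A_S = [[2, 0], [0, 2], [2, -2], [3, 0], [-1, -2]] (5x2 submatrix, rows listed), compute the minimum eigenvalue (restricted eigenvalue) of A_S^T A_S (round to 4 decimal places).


A_S^T A_S = [[18, -2], [-2, 12]].
trace = 30.
det = 212.
disc = trace^2 - 4*det = 900 - 4*212 = 52.
sqrt(52) ≈ 7.211103.
lam_min = (30 - sqrt(52))/2 ≈ (30 - 7.211103)/2 = 11.3944485 ≈ 11.3944.

11.3944


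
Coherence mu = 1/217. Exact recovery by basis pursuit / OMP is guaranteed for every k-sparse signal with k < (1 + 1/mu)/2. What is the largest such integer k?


1/mu = 217.
1 + 1/mu = 218.
(1 + 1/mu)/2 = 109 is an integer and the inequality is strict, so k_max = 109 - 1 = 108.

108


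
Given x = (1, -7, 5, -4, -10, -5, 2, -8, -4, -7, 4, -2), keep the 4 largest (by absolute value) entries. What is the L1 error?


Sorted |x_i| descending: [10, 8, 7, 7, 5, 5, 4, 4, 4, 2, 2, 1]
Keep top 4: [10, 8, 7, 7]
Tail entries: [5, 5, 4, 4, 4, 2, 2, 1]
L1 error = sum of tail = 27.

27


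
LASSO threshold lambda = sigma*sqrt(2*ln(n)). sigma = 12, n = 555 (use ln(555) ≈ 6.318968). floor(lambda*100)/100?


ln(555) ≈ 6.318968.
2*ln(n) ≈ 12.637936.
sqrt(2*ln(n)) ≈ sqrt(12.637936) ≈ 3.554987.
lambda ≈ 12*3.554987 = 42.659844.
floor(lambda*100)/100 = 42.65.

42.65


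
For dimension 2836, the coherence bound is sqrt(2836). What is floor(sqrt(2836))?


53^2 = 2809 <= 2836 < 2916 = 54^2, so 53 <= sqrt(2836) < 54.
floor(sqrt(2836)) = 53.

53


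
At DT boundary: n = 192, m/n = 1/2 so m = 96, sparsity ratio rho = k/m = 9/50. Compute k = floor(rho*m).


m = 1/2*192 = 96.
rho = 9/50.
rho*m = 9/50*96 = 17.28.
k = floor(17.28) = 17.

17


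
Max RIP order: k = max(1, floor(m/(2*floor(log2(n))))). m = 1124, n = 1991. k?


floor(log2(1991)) = 10.
2*10 = 20.
m/(2*floor(log2(n))) = 1124/20 ≈ 56.2.
floor = 56.
k = max(1, 56) = 56.

56


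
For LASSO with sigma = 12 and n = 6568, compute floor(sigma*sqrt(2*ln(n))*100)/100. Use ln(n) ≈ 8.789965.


ln(6568) ≈ 8.789965.
2*ln(n) ≈ 17.57993.
sqrt(2*ln(n)) ≈ sqrt(17.57993) ≈ 4.192843.
lambda ≈ 12*4.192843 = 50.314116.
floor(lambda*100)/100 = 50.31.

50.31


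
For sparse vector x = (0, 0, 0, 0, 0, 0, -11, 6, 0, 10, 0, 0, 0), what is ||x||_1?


Non-zero entries: [(6, -11), (7, 6), (9, 10)]
Absolute values: [11, 6, 10]
||x||_1 = sum = 27.

27


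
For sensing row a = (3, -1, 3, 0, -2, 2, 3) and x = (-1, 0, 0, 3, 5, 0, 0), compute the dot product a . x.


Non-zero terms: ['3*-1', '0*3', '-2*5']
Products: [-3, 0, -10]
y = sum = -13.

-13


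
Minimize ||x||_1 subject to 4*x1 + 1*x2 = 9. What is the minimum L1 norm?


Axis intercepts:
  x1 = 9/4, x2 = 0: L1 = 9/4
  x1 = 0, x2 = 9: L1 = 9
x* = (9/4, 0)
||x*||_1 = 9/4.

9/4


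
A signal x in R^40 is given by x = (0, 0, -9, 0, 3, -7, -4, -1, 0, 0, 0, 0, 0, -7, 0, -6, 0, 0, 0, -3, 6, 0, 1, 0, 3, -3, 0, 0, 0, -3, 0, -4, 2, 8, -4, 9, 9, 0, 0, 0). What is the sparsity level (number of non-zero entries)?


Non-zero positions: [2, 4, 5, 6, 7, 13, 15, 19, 20, 22, 24, 25, 29, 31, 32, 33, 34, 35, 36].
Sparsity = 19.

19


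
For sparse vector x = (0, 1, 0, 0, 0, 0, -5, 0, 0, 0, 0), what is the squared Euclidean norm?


Non-zero entries: [(1, 1), (6, -5)]
Squares: [1, 25]
||x||_2^2 = sum = 26.

26


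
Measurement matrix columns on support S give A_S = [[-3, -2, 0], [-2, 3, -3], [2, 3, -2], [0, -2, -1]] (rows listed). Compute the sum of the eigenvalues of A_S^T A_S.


Sum of eigenvalues of A_S^T A_S = trace(A_S^T A_S) = sum of squared column norms of A_S.
A_S^T A_S diagonal: [17, 26, 14].
trace = 17 + 26 + 14 = 57.

57


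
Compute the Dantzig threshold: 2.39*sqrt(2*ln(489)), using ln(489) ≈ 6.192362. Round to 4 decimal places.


ln(489) ≈ 6.192362.
2*ln(n) ≈ 12.384724.
sqrt(2*ln(n)) ≈ sqrt(12.384724) ≈ 3.519194.
threshold ≈ 2.39*3.519194 = 8.41087366 ≈ 8.4109.

8.4109


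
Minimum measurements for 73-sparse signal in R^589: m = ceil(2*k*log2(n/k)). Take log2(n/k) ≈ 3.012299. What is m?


log2(n/k) = log2(589/73) ≈ 3.012299.
2*k*log2(n/k) ≈ 2*73*3.012299 = 439.795654.
m = ceil(439.795654) = 440.

440


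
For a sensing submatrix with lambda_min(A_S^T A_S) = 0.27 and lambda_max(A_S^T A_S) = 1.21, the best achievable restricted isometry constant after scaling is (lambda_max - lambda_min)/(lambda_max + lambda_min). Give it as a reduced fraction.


lambda_max - lambda_min = 1.21 - 0.27 = 0.94.
lambda_max + lambda_min = 1.21 + 0.27 = 1.48.
delta = 0.94/1.48 = 94/148 = 47/74.

47/74


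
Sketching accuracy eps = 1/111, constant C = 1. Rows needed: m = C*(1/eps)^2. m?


1/eps = 111.
(1/eps)^2 = 12321.
m = 1*12321 = 12321.

12321


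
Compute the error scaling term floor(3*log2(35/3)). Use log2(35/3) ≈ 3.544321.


log2(n/k) = log2(35/3) ≈ 3.544321.
k*log2(n/k) ≈ 3*3.544321 = 10.632963.
floor(10.632963) = 10.

10


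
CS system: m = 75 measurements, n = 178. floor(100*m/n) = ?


100*m/n = 100*75/178 ≈ 42.1348.
floor = 42.

42


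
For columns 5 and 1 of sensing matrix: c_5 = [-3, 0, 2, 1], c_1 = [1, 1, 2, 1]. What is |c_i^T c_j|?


Inner product: -3*1 + 0*1 + 2*2 + 1*1
Products: [-3, 0, 4, 1]
Sum = 2.
|dot| = 2.

2


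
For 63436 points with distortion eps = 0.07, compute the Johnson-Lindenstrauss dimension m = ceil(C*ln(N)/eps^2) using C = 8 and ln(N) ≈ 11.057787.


ln(63436) ≈ 11.057787.
eps^2 = 0.07^2 = 0.0049.
C*ln(N)/eps^2 ≈ 8*11.057787/0.0049 ≈ 18053.5298.
m = ceil(18053.5298) = 18054.

18054


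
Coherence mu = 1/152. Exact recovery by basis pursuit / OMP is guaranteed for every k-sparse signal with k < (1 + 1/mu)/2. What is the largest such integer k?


1/mu = 152.
1 + 1/mu = 153.
(1 + 1/mu)/2 = 76.5 is not an integer, so k_max = floor(76.5) = 76.

76


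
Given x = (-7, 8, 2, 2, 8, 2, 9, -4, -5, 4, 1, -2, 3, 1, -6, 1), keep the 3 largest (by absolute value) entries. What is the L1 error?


Sorted |x_i| descending: [9, 8, 8, 7, 6, 5, 4, 4, 3, 2, 2, 2, 2, 1, 1, 1]
Keep top 3: [9, 8, 8]
Tail entries: [7, 6, 5, 4, 4, 3, 2, 2, 2, 2, 1, 1, 1]
L1 error = sum of tail = 40.

40


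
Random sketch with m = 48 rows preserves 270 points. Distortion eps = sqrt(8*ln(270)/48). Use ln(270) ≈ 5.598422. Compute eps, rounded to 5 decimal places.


ln(270) ≈ 5.598422.
8*ln(N)/m ≈ 8*5.598422/48 ≈ 0.93307033.
eps = sqrt(0.93307033) ≈ 0.9659557 ≈ 0.96596.

0.96596


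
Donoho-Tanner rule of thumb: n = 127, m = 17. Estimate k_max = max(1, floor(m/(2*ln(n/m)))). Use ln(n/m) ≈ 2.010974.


n/m = 127/17.
ln(n/m) ≈ 2.010974.
2*ln(n/m) ≈ 4.021948.
m/(2*ln(n/m)) ≈ 17/4.021948 ≈ 4.2268.
floor = 4.
k_max = max(1, 4) = 4.

4


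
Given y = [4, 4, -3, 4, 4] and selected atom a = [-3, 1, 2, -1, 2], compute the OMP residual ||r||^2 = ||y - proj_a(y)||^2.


a^T a = 19.
a^T y = -10.
coeff = -10/19 = -10/19.
||r||^2 = 1287/19.

1287/19


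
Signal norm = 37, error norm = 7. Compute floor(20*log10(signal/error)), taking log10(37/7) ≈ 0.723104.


||x||/||e|| = 37/7.
log10(37/7) ≈ 0.723104.
20*log10(||x||/||e||) ≈ 20*0.723104 = 14.46208.
floor(14.46208) = 14.

14


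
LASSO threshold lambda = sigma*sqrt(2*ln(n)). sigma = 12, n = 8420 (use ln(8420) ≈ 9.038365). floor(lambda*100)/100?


ln(8420) ≈ 9.038365.
2*ln(n) ≈ 18.07673.
sqrt(2*ln(n)) ≈ sqrt(18.07673) ≈ 4.251674.
lambda ≈ 12*4.251674 = 51.020088.
floor(lambda*100)/100 = 51.02.

51.02


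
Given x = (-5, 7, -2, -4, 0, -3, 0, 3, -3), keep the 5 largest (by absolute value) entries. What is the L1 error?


Sorted |x_i| descending: [7, 5, 4, 3, 3, 3, 2, 0, 0]
Keep top 5: [7, 5, 4, 3, 3]
Tail entries: [3, 2, 0, 0]
L1 error = sum of tail = 5.

5


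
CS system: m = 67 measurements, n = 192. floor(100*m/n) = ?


100*m/n = 100*67/192 ≈ 34.8958.
floor = 34.

34


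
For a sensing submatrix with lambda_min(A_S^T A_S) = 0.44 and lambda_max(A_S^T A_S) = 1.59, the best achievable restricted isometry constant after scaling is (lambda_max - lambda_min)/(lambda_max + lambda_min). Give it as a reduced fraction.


lambda_max - lambda_min = 1.59 - 0.44 = 1.15.
lambda_max + lambda_min = 1.59 + 0.44 = 2.03.
delta = 1.15/2.03 = 115/203.

115/203


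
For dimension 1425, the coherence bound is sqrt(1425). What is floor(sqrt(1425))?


37^2 = 1369 <= 1425 < 1444 = 38^2, so 37 <= sqrt(1425) < 38.
floor(sqrt(1425)) = 37.

37


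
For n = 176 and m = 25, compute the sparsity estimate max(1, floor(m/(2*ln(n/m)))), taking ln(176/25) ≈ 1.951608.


n/m = 176/25.
ln(n/m) ≈ 1.951608.
2*ln(n/m) ≈ 3.903216.
m/(2*ln(n/m)) ≈ 25/3.903216 ≈ 6.405.
floor = 6.
k_max = max(1, 6) = 6.

6


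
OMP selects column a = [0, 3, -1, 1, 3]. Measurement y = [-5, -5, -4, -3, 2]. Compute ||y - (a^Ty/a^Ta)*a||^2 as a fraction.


a^T a = 20.
a^T y = -8.
coeff = -8/20 = -2/5.
||r||^2 = 379/5.

379/5


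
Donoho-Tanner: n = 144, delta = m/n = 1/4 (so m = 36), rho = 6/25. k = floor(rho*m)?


m = 1/4*144 = 36.
rho = 6/25.
rho*m = 6/25*36 = 8.64.
k = floor(8.64) = 8.

8


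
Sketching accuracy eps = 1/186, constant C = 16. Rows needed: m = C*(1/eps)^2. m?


1/eps = 186.
(1/eps)^2 = 34596.
m = 16*34596 = 553536.

553536


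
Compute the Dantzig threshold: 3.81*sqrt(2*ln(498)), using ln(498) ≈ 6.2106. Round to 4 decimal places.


ln(498) ≈ 6.2106.
2*ln(n) ≈ 12.4212.
sqrt(2*ln(n)) ≈ sqrt(12.4212) ≈ 3.524372.
threshold ≈ 3.81*3.524372 = 13.42785732 ≈ 13.4279.

13.4279


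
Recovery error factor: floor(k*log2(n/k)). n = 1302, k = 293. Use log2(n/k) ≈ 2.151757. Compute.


log2(n/k) = log2(1302/293) ≈ 2.151757.
k*log2(n/k) ≈ 293*2.151757 = 630.464801.
floor(630.464801) = 630.

630


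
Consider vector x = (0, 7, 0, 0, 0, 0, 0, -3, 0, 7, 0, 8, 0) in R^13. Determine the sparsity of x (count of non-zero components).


Non-zero positions: [1, 7, 9, 11].
Sparsity = 4.

4


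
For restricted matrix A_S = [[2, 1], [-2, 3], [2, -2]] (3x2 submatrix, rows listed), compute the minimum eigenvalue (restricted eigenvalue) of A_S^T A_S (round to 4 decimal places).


A_S^T A_S = [[12, -8], [-8, 14]].
trace = 26.
det = 104.
disc = trace^2 - 4*det = 676 - 4*104 = 260.
sqrt(260) ≈ 16.124515.
lam_min = (26 - sqrt(260))/2 ≈ (26 - 16.124515)/2 = 4.9377425 ≈ 4.9377.

4.9377


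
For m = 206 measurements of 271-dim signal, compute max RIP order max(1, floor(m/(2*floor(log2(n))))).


floor(log2(271)) = 8.
2*8 = 16.
m/(2*floor(log2(n))) = 206/16 ≈ 12.875.
floor = 12.
k = max(1, 12) = 12.

12


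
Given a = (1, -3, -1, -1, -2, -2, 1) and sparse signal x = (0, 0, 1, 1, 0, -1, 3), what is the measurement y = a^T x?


Non-zero terms: ['-1*1', '-1*1', '-2*-1', '1*3']
Products: [-1, -1, 2, 3]
y = sum = 3.

3


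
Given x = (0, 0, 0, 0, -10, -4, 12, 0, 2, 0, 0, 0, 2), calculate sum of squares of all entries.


Non-zero entries: [(4, -10), (5, -4), (6, 12), (8, 2), (12, 2)]
Squares: [100, 16, 144, 4, 4]
||x||_2^2 = sum = 268.

268


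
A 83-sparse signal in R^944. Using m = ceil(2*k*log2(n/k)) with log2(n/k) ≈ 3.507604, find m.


log2(n/k) = log2(944/83) ≈ 3.507604.
2*k*log2(n/k) ≈ 2*83*3.507604 = 582.262264.
m = ceil(582.262264) = 583.

583


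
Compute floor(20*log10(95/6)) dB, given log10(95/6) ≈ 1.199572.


||x||/||e|| = 95/6.
log10(95/6) ≈ 1.199572.
20*log10(||x||/||e||) ≈ 20*1.199572 = 23.99144.
floor(23.99144) = 23.

23


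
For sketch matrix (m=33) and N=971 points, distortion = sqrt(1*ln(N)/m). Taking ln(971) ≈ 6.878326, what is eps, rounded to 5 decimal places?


ln(971) ≈ 6.878326.
1*ln(N)/m ≈ 1*6.878326/33 ≈ 0.20843412.
eps = sqrt(0.20843412) ≈ 0.4565459 ≈ 0.45655.

0.45655


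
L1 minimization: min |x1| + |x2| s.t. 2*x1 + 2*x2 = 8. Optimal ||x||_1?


Axis intercepts:
  x1 = 4, x2 = 0: L1 = 4
  x1 = 0, x2 = 4: L1 = 4
x* = (4, 0)
||x*||_1 = 4.

4


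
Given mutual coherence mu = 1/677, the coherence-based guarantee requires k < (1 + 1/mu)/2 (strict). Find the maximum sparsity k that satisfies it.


1/mu = 677.
1 + 1/mu = 678.
(1 + 1/mu)/2 = 339 is an integer and the inequality is strict, so k_max = 339 - 1 = 338.

338


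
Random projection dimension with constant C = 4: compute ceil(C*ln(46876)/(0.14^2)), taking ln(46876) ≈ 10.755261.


ln(46876) ≈ 10.755261.
eps^2 = 0.14^2 = 0.0196.
C*ln(N)/eps^2 ≈ 4*10.755261/0.0196 ≈ 2194.9512.
m = ceil(2194.9512) = 2195.

2195


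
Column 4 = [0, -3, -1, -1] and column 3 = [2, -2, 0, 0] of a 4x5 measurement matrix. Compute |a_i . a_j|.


Inner product: 0*2 + -3*-2 + -1*0 + -1*0
Products: [0, 6, 0, 0]
Sum = 6.
|dot| = 6.

6


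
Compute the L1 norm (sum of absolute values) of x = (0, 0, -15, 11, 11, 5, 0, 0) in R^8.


Non-zero entries: [(2, -15), (3, 11), (4, 11), (5, 5)]
Absolute values: [15, 11, 11, 5]
||x||_1 = sum = 42.

42


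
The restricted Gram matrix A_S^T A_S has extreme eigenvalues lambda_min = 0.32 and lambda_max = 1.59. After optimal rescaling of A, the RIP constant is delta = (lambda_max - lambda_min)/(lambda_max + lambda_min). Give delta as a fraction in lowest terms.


lambda_max - lambda_min = 1.59 - 0.32 = 1.27.
lambda_max + lambda_min = 1.59 + 0.32 = 1.91.
delta = 1.27/1.91 = 127/191.

127/191


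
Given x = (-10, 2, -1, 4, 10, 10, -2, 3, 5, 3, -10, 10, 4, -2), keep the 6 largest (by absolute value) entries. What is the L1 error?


Sorted |x_i| descending: [10, 10, 10, 10, 10, 5, 4, 4, 3, 3, 2, 2, 2, 1]
Keep top 6: [10, 10, 10, 10, 10, 5]
Tail entries: [4, 4, 3, 3, 2, 2, 2, 1]
L1 error = sum of tail = 21.

21


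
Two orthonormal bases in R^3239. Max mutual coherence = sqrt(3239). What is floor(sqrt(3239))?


56^2 = 3136 <= 3239 < 3249 = 57^2, so 56 <= sqrt(3239) < 57.
floor(sqrt(3239)) = 56.

56


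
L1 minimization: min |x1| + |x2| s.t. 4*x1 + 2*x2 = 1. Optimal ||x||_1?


Axis intercepts:
  x1 = 1/4, x2 = 0: L1 = 1/4
  x1 = 0, x2 = 1/2: L1 = 1/2
x* = (1/4, 0)
||x*||_1 = 1/4.

1/4


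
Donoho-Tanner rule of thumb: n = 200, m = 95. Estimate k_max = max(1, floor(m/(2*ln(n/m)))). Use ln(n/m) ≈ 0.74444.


n/m = 200/95 = 40/19.
ln(n/m) ≈ 0.74444.
2*ln(n/m) ≈ 1.48888.
m/(2*ln(n/m)) ≈ 95/1.48888 ≈ 63.8064.
floor = 63.
k_max = max(1, 63) = 63.

63


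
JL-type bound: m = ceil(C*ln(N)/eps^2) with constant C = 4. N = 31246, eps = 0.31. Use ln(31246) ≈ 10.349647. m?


ln(31246) ≈ 10.349647.
eps^2 = 0.31^2 = 0.0961.
C*ln(N)/eps^2 ≈ 4*10.349647/0.0961 ≈ 430.7866.
m = ceil(430.7866) = 431.

431


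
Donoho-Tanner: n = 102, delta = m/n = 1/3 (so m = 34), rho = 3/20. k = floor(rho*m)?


m = 1/3*102 = 34.
rho = 3/20.
rho*m = 3/20*34 = 5.1.
k = floor(5.1) = 5.

5


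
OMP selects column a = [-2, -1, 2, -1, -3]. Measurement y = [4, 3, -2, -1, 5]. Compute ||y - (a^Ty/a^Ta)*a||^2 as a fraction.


a^T a = 19.
a^T y = -29.
coeff = -29/19 = -29/19.
||r||^2 = 204/19.

204/19


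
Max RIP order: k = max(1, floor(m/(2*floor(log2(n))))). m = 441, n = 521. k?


floor(log2(521)) = 9.
2*9 = 18.
m/(2*floor(log2(n))) = 441/18 ≈ 24.5.
floor = 24.
k = max(1, 24) = 24.

24


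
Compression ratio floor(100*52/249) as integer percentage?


100*m/n = 100*52/249 ≈ 20.8835.
floor = 20.

20


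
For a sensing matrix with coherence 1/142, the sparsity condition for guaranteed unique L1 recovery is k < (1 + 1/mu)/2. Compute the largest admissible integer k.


1/mu = 142.
1 + 1/mu = 143.
(1 + 1/mu)/2 = 71.5 is not an integer, so k_max = floor(71.5) = 71.

71


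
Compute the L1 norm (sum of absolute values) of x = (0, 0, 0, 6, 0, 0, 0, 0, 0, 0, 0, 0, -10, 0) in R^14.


Non-zero entries: [(3, 6), (12, -10)]
Absolute values: [6, 10]
||x||_1 = sum = 16.

16


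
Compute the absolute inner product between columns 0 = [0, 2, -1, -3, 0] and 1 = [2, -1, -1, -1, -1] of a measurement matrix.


Inner product: 0*2 + 2*-1 + -1*-1 + -3*-1 + 0*-1
Products: [0, -2, 1, 3, 0]
Sum = 2.
|dot| = 2.

2


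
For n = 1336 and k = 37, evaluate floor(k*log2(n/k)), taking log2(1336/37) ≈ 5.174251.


log2(n/k) = log2(1336/37) ≈ 5.174251.
k*log2(n/k) ≈ 37*5.174251 = 191.447287.
floor(191.447287) = 191.

191


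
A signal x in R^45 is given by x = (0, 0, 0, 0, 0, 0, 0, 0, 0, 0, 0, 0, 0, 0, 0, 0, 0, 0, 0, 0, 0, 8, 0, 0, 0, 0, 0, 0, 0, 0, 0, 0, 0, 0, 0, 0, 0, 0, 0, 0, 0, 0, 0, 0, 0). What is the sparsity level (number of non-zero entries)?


Non-zero positions: [21].
Sparsity = 1.

1


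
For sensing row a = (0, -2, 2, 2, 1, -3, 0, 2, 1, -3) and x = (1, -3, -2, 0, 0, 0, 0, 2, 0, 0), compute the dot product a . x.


Non-zero terms: ['0*1', '-2*-3', '2*-2', '2*2']
Products: [0, 6, -4, 4]
y = sum = 6.

6


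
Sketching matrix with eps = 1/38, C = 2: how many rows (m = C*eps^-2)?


1/eps = 38.
(1/eps)^2 = 1444.
m = 2*1444 = 2888.

2888


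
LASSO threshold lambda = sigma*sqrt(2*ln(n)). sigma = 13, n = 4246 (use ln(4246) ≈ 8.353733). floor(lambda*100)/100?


ln(4246) ≈ 8.353733.
2*ln(n) ≈ 16.707466.
sqrt(2*ln(n)) ≈ sqrt(16.707466) ≈ 4.087477.
lambda ≈ 13*4.087477 = 53.137201.
floor(lambda*100)/100 = 53.13.

53.13


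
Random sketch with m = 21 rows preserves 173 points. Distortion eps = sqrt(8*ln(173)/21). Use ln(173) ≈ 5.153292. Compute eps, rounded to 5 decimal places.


ln(173) ≈ 5.153292.
8*ln(N)/m ≈ 8*5.153292/21 ≈ 1.96315886.
eps = sqrt(1.96315886) ≈ 1.4011277 ≈ 1.40113.

1.40113


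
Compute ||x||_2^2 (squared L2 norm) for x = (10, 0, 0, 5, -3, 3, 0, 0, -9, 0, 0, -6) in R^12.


Non-zero entries: [(0, 10), (3, 5), (4, -3), (5, 3), (8, -9), (11, -6)]
Squares: [100, 25, 9, 9, 81, 36]
||x||_2^2 = sum = 260.

260


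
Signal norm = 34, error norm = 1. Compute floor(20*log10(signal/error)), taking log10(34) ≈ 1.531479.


||x||/||e|| = 34/1 = 34.
log10(34) ≈ 1.531479.
20*log10(||x||/||e||) ≈ 20*1.531479 = 30.62958.
floor(30.62958) = 30.

30


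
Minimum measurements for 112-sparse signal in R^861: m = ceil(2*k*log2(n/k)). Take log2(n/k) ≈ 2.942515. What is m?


log2(n/k) = log2(861/112) ≈ 2.942515.
2*k*log2(n/k) ≈ 2*112*2.942515 = 659.12336.
m = ceil(659.12336) = 660.

660


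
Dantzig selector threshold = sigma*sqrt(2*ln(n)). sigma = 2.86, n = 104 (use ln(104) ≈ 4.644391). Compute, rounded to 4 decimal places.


ln(104) ≈ 4.644391.
2*ln(n) ≈ 9.288782.
sqrt(2*ln(n)) ≈ sqrt(9.288782) ≈ 3.04775.
threshold ≈ 2.86*3.04775 = 8.716565 ≈ 8.7166.

8.7166


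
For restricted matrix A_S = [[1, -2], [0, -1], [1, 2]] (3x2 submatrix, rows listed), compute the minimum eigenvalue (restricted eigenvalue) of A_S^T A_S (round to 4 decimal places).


A_S^T A_S = [[2, 0], [0, 9]].
trace = 11.
det = 18.
disc = trace^2 - 4*det = 121 - 4*18 = 49.
sqrt(49) = 7.
lam_min = (11 - 7)/2 = 2 = 2.0000.

2.0000


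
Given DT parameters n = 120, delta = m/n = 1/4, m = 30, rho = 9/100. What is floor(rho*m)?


m = 1/4*120 = 30.
rho = 9/100.
rho*m = 9/100*30 = 2.7.
k = floor(2.7) = 2.

2


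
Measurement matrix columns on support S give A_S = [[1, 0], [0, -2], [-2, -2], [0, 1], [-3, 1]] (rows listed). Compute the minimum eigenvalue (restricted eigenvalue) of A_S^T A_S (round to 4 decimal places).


A_S^T A_S = [[14, 1], [1, 10]].
trace = 24.
det = 139.
disc = trace^2 - 4*det = 576 - 4*139 = 20.
sqrt(20) ≈ 4.472136.
lam_min = (24 - sqrt(20))/2 ≈ (24 - 4.472136)/2 = 9.763932 ≈ 9.7639.

9.7639


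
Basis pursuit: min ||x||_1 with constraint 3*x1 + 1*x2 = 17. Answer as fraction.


Axis intercepts:
  x1 = 17/3, x2 = 0: L1 = 17/3
  x1 = 0, x2 = 17: L1 = 17
x* = (17/3, 0)
||x*||_1 = 17/3.

17/3


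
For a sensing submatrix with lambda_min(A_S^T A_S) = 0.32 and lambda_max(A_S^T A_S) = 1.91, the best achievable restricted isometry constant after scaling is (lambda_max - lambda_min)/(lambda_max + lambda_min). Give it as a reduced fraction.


lambda_max - lambda_min = 1.91 - 0.32 = 1.59.
lambda_max + lambda_min = 1.91 + 0.32 = 2.23.
delta = 1.59/2.23 = 159/223.

159/223


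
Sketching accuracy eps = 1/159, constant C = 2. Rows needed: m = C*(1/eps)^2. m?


1/eps = 159.
(1/eps)^2 = 25281.
m = 2*25281 = 50562.

50562


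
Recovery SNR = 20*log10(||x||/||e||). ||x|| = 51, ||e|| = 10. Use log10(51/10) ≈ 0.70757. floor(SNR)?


||x||/||e|| = 51/10.
log10(51/10) ≈ 0.70757.
20*log10(||x||/||e||) ≈ 20*0.70757 = 14.1514.
floor(14.1514) = 14.

14


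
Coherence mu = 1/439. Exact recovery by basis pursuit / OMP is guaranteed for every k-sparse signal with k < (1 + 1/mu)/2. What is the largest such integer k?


1/mu = 439.
1 + 1/mu = 440.
(1 + 1/mu)/2 = 220 is an integer and the inequality is strict, so k_max = 220 - 1 = 219.

219


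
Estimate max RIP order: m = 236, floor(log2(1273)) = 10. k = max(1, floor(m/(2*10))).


floor(log2(1273)) = 10.
2*10 = 20.
m/(2*floor(log2(n))) = 236/20 ≈ 11.8.
floor = 11.
k = max(1, 11) = 11.

11


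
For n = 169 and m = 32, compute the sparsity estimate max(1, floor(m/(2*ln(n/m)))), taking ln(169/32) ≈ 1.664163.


n/m = 169/32.
ln(n/m) ≈ 1.664163.
2*ln(n/m) ≈ 3.328326.
m/(2*ln(n/m)) ≈ 32/3.328326 ≈ 9.6144.
floor = 9.
k_max = max(1, 9) = 9.

9


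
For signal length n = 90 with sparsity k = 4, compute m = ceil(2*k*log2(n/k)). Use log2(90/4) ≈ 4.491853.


log2(n/k) = log2(90/4) ≈ 4.491853.
2*k*log2(n/k) ≈ 2*4*4.491853 = 35.934824.
m = ceil(35.934824) = 36.

36


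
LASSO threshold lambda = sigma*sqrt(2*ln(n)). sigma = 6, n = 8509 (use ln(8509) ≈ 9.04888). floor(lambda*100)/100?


ln(8509) ≈ 9.04888.
2*ln(n) ≈ 18.09776.
sqrt(2*ln(n)) ≈ sqrt(18.09776) ≈ 4.254146.
lambda ≈ 6*4.254146 = 25.524876.
floor(lambda*100)/100 = 25.52.

25.52


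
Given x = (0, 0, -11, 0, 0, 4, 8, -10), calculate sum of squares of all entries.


Non-zero entries: [(2, -11), (5, 4), (6, 8), (7, -10)]
Squares: [121, 16, 64, 100]
||x||_2^2 = sum = 301.

301


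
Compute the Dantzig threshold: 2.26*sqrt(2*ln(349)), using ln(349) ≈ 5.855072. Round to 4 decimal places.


ln(349) ≈ 5.855072.
2*ln(n) ≈ 11.710144.
sqrt(2*ln(n)) ≈ sqrt(11.710144) ≈ 3.422009.
threshold ≈ 2.26*3.422009 = 7.73374034 ≈ 7.7337.

7.7337


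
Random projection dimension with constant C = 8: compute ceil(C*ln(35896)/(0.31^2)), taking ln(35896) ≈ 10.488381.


ln(35896) ≈ 10.488381.
eps^2 = 0.31^2 = 0.0961.
C*ln(N)/eps^2 ≈ 8*10.488381/0.0961 ≈ 873.1222.
m = ceil(873.1222) = 874.

874


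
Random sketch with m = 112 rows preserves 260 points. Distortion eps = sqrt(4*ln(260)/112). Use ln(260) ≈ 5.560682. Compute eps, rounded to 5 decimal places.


ln(260) ≈ 5.560682.
4*ln(N)/m ≈ 4*5.560682/112 ≈ 0.19859579.
eps = sqrt(0.19859579) ≈ 0.4456409 ≈ 0.44564.

0.44564


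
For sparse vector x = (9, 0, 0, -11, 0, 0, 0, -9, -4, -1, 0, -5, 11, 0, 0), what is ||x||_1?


Non-zero entries: [(0, 9), (3, -11), (7, -9), (8, -4), (9, -1), (11, -5), (12, 11)]
Absolute values: [9, 11, 9, 4, 1, 5, 11]
||x||_1 = sum = 50.

50


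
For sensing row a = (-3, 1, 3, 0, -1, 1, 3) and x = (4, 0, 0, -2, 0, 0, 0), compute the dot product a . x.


Non-zero terms: ['-3*4', '0*-2']
Products: [-12, 0]
y = sum = -12.

-12


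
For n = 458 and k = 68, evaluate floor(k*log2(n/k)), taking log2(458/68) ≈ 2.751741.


log2(n/k) = log2(458/68) ≈ 2.751741.
k*log2(n/k) ≈ 68*2.751741 = 187.118388.
floor(187.118388) = 187.

187


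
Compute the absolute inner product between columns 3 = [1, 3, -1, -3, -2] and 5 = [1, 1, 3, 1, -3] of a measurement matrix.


Inner product: 1*1 + 3*1 + -1*3 + -3*1 + -2*-3
Products: [1, 3, -3, -3, 6]
Sum = 4.
|dot| = 4.

4
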